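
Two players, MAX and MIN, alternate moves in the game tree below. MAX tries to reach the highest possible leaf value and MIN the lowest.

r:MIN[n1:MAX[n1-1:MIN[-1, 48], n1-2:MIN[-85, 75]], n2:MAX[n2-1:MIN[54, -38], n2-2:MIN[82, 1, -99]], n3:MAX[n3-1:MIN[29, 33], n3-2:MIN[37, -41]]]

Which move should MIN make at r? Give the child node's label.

n2

n1-1 (MIN): min(-1, 48) = -1
n1-2 (MIN): min(-85, 75) = -85
n1 (MAX): max(-1, -85) = -1
n2-1 (MIN): min(54, -38) = -38
n2-2 (MIN): min(82, 1, -99) = -99
n2 (MAX): max(-38, -99) = -38
n3-1 (MIN): min(29, 33) = 29
n3-2 (MIN): min(37, -41) = -41
n3 (MAX): max(29, -41) = 29
r (MIN): min(-1, -38, 29) = -38
MIN at r wants the lowest of {n1=-1, n2=-38, n3=29}, so chooses n2.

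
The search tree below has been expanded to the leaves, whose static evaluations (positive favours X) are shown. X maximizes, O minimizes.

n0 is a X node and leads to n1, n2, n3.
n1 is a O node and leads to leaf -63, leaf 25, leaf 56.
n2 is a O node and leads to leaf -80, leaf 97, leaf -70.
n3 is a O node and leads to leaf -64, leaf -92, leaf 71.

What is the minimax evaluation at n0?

n1 (O): min(-63, 25, 56) = -63
n2 (O): min(-80, 97, -70) = -80
n3 (O): min(-64, -92, 71) = -92
n0 (X): max(-63, -80, -92) = -63

-63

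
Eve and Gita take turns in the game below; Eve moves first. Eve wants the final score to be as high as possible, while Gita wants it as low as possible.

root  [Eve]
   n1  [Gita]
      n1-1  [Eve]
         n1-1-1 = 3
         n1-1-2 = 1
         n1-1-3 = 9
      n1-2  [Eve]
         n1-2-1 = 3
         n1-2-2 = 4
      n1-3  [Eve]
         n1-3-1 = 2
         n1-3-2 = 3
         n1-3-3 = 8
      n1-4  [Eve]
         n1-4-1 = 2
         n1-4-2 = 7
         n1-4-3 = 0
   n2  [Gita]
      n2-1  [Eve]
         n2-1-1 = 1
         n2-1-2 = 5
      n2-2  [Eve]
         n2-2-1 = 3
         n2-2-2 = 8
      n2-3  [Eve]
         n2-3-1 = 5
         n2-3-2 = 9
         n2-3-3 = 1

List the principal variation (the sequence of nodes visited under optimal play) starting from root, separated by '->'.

root -> n2 -> n2-1 -> n2-1-2

n1-1 (Eve): max(3, 1, 9) = 9
n1-2 (Eve): max(3, 4) = 4
n1-3 (Eve): max(2, 3, 8) = 8
n1-4 (Eve): max(2, 7, 0) = 7
n1 (Gita): min(9, 4, 8, 7) = 4
n2-1 (Eve): max(1, 5) = 5
n2-2 (Eve): max(3, 8) = 8
n2-3 (Eve): max(5, 9, 1) = 9
n2 (Gita): min(5, 8, 9) = 5
root (Eve): max(4, 5) = 5
At root, Eve picks n2 (highest: 5).
At n2, Gita picks n2-1 (lowest: 5).
At n2-1, Eve picks n2-1-2 (highest: 5).
Terminal value 5.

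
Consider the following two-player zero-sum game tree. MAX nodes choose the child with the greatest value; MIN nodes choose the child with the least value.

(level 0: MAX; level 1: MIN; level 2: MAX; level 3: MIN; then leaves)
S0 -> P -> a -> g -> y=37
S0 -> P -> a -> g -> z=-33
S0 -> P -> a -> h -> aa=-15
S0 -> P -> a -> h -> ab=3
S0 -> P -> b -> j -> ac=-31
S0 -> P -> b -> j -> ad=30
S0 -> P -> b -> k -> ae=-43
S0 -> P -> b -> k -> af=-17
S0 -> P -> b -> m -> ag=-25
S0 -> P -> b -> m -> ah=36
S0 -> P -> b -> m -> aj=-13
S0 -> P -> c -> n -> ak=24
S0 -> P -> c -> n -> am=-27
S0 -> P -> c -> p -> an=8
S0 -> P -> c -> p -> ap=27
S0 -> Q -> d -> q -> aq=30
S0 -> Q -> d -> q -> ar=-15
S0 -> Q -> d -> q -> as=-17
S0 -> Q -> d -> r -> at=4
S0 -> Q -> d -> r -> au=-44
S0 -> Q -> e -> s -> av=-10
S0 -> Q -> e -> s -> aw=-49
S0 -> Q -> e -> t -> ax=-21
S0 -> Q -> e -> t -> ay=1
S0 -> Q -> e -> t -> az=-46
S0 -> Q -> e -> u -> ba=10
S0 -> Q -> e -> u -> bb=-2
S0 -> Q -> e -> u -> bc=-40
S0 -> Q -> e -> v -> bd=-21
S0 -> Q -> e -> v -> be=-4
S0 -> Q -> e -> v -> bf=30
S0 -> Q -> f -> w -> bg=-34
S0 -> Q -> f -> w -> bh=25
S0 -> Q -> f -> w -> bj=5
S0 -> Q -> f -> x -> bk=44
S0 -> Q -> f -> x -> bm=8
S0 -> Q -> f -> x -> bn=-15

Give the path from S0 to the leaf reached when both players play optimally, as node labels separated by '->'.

S0 -> Q -> e -> v -> bd

g (MIN): min(37, -33) = -33
h (MIN): min(-15, 3) = -15
a (MAX): max(-33, -15) = -15
j (MIN): min(-31, 30) = -31
k (MIN): min(-43, -17) = -43
m (MIN): min(-25, 36, -13) = -25
b (MAX): max(-31, -43, -25) = -25
n (MIN): min(24, -27) = -27
p (MIN): min(8, 27) = 8
c (MAX): max(-27, 8) = 8
P (MIN): min(-15, -25, 8) = -25
q (MIN): min(30, -15, -17) = -17
r (MIN): min(4, -44) = -44
d (MAX): max(-17, -44) = -17
s (MIN): min(-10, -49) = -49
t (MIN): min(-21, 1, -46) = -46
u (MIN): min(10, -2, -40) = -40
v (MIN): min(-21, -4, 30) = -21
e (MAX): max(-49, -46, -40, -21) = -21
w (MIN): min(-34, 25, 5) = -34
x (MIN): min(44, 8, -15) = -15
f (MAX): max(-34, -15) = -15
Q (MIN): min(-17, -21, -15) = -21
S0 (MAX): max(-25, -21) = -21
At S0, MAX picks Q (highest: -21).
At Q, MIN picks e (lowest: -21).
At e, MAX picks v (highest: -21).
At v, MIN picks bd (lowest: -21).
Terminal value -21.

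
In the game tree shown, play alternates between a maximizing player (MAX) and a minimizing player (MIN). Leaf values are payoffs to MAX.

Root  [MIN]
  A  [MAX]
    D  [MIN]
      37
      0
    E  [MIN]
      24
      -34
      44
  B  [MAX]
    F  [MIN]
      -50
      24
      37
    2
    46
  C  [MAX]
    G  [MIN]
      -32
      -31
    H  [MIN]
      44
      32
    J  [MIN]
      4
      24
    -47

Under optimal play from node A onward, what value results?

D (MIN): min(37, 0) = 0
E (MIN): min(24, -34, 44) = -34
A (MAX): max(0, -34) = 0

0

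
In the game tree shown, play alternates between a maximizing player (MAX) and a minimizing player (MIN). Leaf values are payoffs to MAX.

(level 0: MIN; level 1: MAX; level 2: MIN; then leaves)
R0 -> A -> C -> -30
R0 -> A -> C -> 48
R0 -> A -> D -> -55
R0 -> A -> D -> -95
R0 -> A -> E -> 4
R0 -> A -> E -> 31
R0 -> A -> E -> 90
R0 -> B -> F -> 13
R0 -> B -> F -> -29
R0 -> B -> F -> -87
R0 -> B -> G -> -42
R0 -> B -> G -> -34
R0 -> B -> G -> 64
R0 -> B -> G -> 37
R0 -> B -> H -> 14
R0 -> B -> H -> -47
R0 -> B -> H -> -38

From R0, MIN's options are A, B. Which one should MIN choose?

C (MIN): min(-30, 48) = -30
D (MIN): min(-55, -95) = -95
E (MIN): min(4, 31, 90) = 4
A (MAX): max(-30, -95, 4) = 4
F (MIN): min(13, -29, -87) = -87
G (MIN): min(-42, -34, 64, 37) = -42
H (MIN): min(14, -47, -38) = -47
B (MAX): max(-87, -42, -47) = -42
R0 (MIN): min(4, -42) = -42
MIN at R0 wants the lowest of {A=4, B=-42}, so chooses B.

B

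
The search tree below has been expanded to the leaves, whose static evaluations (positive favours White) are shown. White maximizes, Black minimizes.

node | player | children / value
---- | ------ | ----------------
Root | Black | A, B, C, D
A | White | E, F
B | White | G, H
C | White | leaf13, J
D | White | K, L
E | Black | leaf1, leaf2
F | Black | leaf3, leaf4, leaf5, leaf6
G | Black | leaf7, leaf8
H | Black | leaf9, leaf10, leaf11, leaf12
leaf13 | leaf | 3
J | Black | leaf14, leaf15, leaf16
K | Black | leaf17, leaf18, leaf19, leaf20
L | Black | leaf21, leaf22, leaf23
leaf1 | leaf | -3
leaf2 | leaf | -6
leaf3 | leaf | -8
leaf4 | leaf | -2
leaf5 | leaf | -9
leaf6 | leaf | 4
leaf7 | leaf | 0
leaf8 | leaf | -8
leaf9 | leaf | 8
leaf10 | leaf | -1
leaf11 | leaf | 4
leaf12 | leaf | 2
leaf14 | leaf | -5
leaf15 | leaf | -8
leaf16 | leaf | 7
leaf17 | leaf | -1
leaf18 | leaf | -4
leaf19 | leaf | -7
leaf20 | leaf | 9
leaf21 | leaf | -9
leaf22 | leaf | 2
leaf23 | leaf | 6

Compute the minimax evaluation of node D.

K (Black): min(-1, -4, -7, 9) = -7
L (Black): min(-9, 2, 6) = -9
D (White): max(-7, -9) = -7

-7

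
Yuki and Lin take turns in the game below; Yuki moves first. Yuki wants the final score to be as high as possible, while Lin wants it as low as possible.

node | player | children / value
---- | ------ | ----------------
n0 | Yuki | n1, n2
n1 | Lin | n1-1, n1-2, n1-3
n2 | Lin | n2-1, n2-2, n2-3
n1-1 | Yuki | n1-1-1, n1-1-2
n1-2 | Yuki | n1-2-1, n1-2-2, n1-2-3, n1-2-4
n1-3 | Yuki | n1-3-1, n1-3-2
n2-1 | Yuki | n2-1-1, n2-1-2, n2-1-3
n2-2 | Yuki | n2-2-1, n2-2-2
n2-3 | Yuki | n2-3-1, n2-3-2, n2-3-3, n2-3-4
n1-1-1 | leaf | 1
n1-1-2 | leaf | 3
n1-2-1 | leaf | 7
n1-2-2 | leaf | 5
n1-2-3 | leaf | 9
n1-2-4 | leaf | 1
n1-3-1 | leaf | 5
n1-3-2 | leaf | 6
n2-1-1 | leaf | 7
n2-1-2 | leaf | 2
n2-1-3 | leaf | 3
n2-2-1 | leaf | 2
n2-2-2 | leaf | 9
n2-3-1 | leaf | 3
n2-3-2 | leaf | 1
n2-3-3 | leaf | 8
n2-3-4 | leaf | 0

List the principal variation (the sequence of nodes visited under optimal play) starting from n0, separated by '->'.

n0 -> n2 -> n2-1 -> n2-1-1

n1-1 (Yuki): max(1, 3) = 3
n1-2 (Yuki): max(7, 5, 9, 1) = 9
n1-3 (Yuki): max(5, 6) = 6
n1 (Lin): min(3, 9, 6) = 3
n2-1 (Yuki): max(7, 2, 3) = 7
n2-2 (Yuki): max(2, 9) = 9
n2-3 (Yuki): max(3, 1, 8, 0) = 8
n2 (Lin): min(7, 9, 8) = 7
n0 (Yuki): max(3, 7) = 7
At n0, Yuki picks n2 (highest: 7).
At n2, Lin picks n2-1 (lowest: 7).
At n2-1, Yuki picks n2-1-1 (highest: 7).
Terminal value 7.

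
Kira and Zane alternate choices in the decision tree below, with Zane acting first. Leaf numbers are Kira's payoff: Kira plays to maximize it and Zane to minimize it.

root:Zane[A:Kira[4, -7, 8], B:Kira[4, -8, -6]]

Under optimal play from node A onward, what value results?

8

A (Kira): max(4, -7, 8) = 8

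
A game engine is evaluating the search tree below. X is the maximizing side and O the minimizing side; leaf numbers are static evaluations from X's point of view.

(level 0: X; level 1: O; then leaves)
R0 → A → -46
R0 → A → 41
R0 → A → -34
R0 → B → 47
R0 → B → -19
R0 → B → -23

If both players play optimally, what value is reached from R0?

-23

A (O): min(-46, 41, -34) = -46
B (O): min(47, -19, -23) = -23
R0 (X): max(-46, -23) = -23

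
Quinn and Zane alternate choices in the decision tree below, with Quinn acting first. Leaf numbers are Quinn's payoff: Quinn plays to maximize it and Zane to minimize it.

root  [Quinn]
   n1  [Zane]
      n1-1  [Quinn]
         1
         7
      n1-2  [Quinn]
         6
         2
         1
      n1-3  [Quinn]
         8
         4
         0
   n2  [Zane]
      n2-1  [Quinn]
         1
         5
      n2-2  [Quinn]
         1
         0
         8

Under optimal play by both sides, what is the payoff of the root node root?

6

n1-1 (Quinn): max(1, 7) = 7
n1-2 (Quinn): max(6, 2, 1) = 6
n1-3 (Quinn): max(8, 4, 0) = 8
n1 (Zane): min(7, 6, 8) = 6
n2-1 (Quinn): max(1, 5) = 5
n2-2 (Quinn): max(1, 0, 8) = 8
n2 (Zane): min(5, 8) = 5
root (Quinn): max(6, 5) = 6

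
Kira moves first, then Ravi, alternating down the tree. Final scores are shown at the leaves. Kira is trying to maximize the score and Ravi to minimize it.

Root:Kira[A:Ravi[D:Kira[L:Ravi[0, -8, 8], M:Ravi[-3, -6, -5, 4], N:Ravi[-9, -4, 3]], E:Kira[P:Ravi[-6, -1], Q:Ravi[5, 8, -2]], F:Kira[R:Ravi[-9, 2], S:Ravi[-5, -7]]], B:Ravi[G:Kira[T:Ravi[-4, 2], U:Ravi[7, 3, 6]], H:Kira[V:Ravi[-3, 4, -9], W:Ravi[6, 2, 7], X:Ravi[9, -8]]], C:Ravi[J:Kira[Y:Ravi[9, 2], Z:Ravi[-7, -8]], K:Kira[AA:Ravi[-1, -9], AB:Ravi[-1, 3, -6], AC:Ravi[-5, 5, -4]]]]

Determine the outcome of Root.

2

L (Ravi): min(0, -8, 8) = -8
M (Ravi): min(-3, -6, -5, 4) = -6
N (Ravi): min(-9, -4, 3) = -9
D (Kira): max(-8, -6, -9) = -6
P (Ravi): min(-6, -1) = -6
Q (Ravi): min(5, 8, -2) = -2
E (Kira): max(-6, -2) = -2
R (Ravi): min(-9, 2) = -9
S (Ravi): min(-5, -7) = -7
F (Kira): max(-9, -7) = -7
A (Ravi): min(-6, -2, -7) = -7
T (Ravi): min(-4, 2) = -4
U (Ravi): min(7, 3, 6) = 3
G (Kira): max(-4, 3) = 3
V (Ravi): min(-3, 4, -9) = -9
W (Ravi): min(6, 2, 7) = 2
X (Ravi): min(9, -8) = -8
H (Kira): max(-9, 2, -8) = 2
B (Ravi): min(3, 2) = 2
Y (Ravi): min(9, 2) = 2
Z (Ravi): min(-7, -8) = -8
J (Kira): max(2, -8) = 2
AA (Ravi): min(-1, -9) = -9
AB (Ravi): min(-1, 3, -6) = -6
AC (Ravi): min(-5, 5, -4) = -5
K (Kira): max(-9, -6, -5) = -5
C (Ravi): min(2, -5) = -5
Root (Kira): max(-7, 2, -5) = 2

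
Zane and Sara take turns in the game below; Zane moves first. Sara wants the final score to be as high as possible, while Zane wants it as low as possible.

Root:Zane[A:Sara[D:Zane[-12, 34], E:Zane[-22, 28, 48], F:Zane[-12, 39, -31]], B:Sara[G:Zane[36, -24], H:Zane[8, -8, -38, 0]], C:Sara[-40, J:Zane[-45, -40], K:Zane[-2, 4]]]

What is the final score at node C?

-2

J (Zane): min(-45, -40) = -45
K (Zane): min(-2, 4) = -2
C (Sara): max(-40, -45, -2) = -2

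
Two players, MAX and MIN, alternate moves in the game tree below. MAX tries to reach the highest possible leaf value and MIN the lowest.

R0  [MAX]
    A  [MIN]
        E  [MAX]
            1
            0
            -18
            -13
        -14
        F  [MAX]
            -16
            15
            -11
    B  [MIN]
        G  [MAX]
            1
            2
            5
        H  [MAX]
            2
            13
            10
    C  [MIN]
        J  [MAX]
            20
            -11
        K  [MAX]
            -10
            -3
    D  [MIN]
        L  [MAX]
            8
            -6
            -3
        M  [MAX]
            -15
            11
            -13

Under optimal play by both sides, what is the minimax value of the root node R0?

8

E (MAX): max(1, 0, -18, -13) = 1
F (MAX): max(-16, 15, -11) = 15
A (MIN): min(1, -14, 15) = -14
G (MAX): max(1, 2, 5) = 5
H (MAX): max(2, 13, 10) = 13
B (MIN): min(5, 13) = 5
J (MAX): max(20, -11) = 20
K (MAX): max(-10, -3) = -3
C (MIN): min(20, -3) = -3
L (MAX): max(8, -6, -3) = 8
M (MAX): max(-15, 11, -13) = 11
D (MIN): min(8, 11) = 8
R0 (MAX): max(-14, 5, -3, 8) = 8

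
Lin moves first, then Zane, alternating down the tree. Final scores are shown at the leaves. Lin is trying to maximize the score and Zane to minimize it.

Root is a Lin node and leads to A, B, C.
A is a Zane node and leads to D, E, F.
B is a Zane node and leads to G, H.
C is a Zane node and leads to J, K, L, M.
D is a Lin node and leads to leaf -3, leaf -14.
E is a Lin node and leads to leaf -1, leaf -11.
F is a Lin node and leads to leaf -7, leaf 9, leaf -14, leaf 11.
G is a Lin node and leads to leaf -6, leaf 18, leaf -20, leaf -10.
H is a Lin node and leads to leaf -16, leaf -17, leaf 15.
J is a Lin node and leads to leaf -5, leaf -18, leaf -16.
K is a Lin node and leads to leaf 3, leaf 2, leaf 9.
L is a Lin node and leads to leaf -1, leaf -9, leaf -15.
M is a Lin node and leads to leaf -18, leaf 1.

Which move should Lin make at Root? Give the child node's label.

D (Lin): max(-3, -14) = -3
E (Lin): max(-1, -11) = -1
F (Lin): max(-7, 9, -14, 11) = 11
A (Zane): min(-3, -1, 11) = -3
G (Lin): max(-6, 18, -20, -10) = 18
H (Lin): max(-16, -17, 15) = 15
B (Zane): min(18, 15) = 15
J (Lin): max(-5, -18, -16) = -5
K (Lin): max(3, 2, 9) = 9
L (Lin): max(-1, -9, -15) = -1
M (Lin): max(-18, 1) = 1
C (Zane): min(-5, 9, -1, 1) = -5
Root (Lin): max(-3, 15, -5) = 15
Lin at Root wants the highest of {A=-3, B=15, C=-5}, so chooses B.

B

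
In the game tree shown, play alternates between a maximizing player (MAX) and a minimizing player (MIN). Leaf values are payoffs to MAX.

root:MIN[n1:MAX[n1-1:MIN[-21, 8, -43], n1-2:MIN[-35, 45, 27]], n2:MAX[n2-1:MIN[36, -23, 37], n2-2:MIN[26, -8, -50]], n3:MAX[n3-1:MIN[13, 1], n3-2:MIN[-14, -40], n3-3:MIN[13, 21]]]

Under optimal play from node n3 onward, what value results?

13

n3-1 (MIN): min(13, 1) = 1
n3-2 (MIN): min(-14, -40) = -40
n3-3 (MIN): min(13, 21) = 13
n3 (MAX): max(1, -40, 13) = 13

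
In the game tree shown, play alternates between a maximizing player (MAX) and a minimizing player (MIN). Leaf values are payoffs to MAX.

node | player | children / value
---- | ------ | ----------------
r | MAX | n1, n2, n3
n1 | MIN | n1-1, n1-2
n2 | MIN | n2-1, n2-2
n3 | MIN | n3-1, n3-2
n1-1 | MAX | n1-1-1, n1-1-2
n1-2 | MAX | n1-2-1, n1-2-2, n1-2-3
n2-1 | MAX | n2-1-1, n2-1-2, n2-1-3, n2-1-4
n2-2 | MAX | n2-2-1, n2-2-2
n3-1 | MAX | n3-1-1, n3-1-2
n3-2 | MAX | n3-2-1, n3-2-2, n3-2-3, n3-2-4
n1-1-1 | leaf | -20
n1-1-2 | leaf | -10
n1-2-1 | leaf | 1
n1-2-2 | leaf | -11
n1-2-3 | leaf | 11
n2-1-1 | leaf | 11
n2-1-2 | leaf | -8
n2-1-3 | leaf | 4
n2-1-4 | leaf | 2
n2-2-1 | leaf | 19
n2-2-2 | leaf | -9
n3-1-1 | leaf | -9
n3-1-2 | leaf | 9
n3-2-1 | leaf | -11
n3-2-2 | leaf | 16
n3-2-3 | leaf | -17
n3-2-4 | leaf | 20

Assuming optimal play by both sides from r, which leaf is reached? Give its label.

n2-1-1

n1-1 (MAX): max(-20, -10) = -10
n1-2 (MAX): max(1, -11, 11) = 11
n1 (MIN): min(-10, 11) = -10
n2-1 (MAX): max(11, -8, 4, 2) = 11
n2-2 (MAX): max(19, -9) = 19
n2 (MIN): min(11, 19) = 11
n3-1 (MAX): max(-9, 9) = 9
n3-2 (MAX): max(-11, 16, -17, 20) = 20
n3 (MIN): min(9, 20) = 9
r (MAX): max(-10, 11, 9) = 11
At r, MAX picks n2 (highest: 11).
At n2, MIN picks n2-1 (lowest: 11).
At n2-1, MAX picks n2-1-1 (highest: 11).
Terminal value 11.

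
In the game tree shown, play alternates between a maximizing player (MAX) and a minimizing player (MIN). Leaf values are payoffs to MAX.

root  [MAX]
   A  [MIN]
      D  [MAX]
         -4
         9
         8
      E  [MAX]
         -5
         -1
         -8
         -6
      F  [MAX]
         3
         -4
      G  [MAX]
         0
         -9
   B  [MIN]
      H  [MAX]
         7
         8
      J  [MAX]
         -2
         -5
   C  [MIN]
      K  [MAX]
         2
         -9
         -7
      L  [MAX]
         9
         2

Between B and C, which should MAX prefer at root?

H (MAX): max(7, 8) = 8
J (MAX): max(-2, -5) = -2
B (MIN): min(8, -2) = -2
K (MAX): max(2, -9, -7) = 2
L (MAX): max(9, 2) = 9
C (MIN): min(2, 9) = 2
MAX prefers the higher value; B=-2, C=2. C is better since 2 > -2.

C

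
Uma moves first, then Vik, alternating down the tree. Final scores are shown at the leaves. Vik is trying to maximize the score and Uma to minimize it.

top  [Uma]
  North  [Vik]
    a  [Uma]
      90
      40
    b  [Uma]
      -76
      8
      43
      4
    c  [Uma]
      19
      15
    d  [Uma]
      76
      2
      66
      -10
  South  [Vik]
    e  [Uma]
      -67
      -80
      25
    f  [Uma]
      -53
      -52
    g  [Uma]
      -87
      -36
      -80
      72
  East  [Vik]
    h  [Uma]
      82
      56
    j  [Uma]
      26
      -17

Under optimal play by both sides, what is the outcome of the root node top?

a (Uma): min(90, 40) = 40
b (Uma): min(-76, 8, 43, 4) = -76
c (Uma): min(19, 15) = 15
d (Uma): min(76, 2, 66, -10) = -10
North (Vik): max(40, -76, 15, -10) = 40
e (Uma): min(-67, -80, 25) = -80
f (Uma): min(-53, -52) = -53
g (Uma): min(-87, -36, -80, 72) = -87
South (Vik): max(-80, -53, -87) = -53
h (Uma): min(82, 56) = 56
j (Uma): min(26, -17) = -17
East (Vik): max(56, -17) = 56
top (Uma): min(40, -53, 56) = -53

-53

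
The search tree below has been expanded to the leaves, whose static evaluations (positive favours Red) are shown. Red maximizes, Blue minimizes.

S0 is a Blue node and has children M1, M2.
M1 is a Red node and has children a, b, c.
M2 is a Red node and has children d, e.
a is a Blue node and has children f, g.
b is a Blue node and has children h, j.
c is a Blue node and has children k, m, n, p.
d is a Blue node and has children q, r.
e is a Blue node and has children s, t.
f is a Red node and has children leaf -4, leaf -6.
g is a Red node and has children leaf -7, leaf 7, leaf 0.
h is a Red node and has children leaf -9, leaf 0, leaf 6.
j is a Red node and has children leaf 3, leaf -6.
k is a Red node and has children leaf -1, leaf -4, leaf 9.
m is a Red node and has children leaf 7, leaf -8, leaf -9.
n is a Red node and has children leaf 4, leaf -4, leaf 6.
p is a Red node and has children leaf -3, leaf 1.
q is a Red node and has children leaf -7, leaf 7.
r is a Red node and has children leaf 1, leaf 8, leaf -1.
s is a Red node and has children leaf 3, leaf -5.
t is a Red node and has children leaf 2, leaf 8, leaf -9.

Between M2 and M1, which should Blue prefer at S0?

q (Red): max(-7, 7) = 7
r (Red): max(1, 8, -1) = 8
d (Blue): min(7, 8) = 7
s (Red): max(3, -5) = 3
t (Red): max(2, 8, -9) = 8
e (Blue): min(3, 8) = 3
M2 (Red): max(7, 3) = 7
f (Red): max(-4, -6) = -4
g (Red): max(-7, 7, 0) = 7
a (Blue): min(-4, 7) = -4
h (Red): max(-9, 0, 6) = 6
j (Red): max(3, -6) = 3
b (Blue): min(6, 3) = 3
k (Red): max(-1, -4, 9) = 9
m (Red): max(7, -8, -9) = 7
n (Red): max(4, -4, 6) = 6
p (Red): max(-3, 1) = 1
c (Blue): min(9, 7, 6, 1) = 1
M1 (Red): max(-4, 3, 1) = 3
Blue prefers the lower value; M2=7, M1=3. M1 is better since 3 < 7.

M1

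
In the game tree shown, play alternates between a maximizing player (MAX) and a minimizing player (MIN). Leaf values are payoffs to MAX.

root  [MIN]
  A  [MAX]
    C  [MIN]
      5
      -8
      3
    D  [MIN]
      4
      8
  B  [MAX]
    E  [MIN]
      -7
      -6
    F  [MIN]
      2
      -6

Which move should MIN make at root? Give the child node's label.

B

C (MIN): min(5, -8, 3) = -8
D (MIN): min(4, 8) = 4
A (MAX): max(-8, 4) = 4
E (MIN): min(-7, -6) = -7
F (MIN): min(2, -6) = -6
B (MAX): max(-7, -6) = -6
root (MIN): min(4, -6) = -6
MIN at root wants the lowest of {A=4, B=-6}, so chooses B.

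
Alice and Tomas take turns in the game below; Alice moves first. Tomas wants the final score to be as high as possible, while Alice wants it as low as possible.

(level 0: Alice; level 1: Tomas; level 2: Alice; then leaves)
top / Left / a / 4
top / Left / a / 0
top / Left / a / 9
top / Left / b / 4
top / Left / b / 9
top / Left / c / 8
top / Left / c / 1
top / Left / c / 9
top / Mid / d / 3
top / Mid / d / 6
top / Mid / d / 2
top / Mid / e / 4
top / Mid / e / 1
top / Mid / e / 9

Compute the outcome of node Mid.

2

d (Alice): min(3, 6, 2) = 2
e (Alice): min(4, 1, 9) = 1
Mid (Tomas): max(2, 1) = 2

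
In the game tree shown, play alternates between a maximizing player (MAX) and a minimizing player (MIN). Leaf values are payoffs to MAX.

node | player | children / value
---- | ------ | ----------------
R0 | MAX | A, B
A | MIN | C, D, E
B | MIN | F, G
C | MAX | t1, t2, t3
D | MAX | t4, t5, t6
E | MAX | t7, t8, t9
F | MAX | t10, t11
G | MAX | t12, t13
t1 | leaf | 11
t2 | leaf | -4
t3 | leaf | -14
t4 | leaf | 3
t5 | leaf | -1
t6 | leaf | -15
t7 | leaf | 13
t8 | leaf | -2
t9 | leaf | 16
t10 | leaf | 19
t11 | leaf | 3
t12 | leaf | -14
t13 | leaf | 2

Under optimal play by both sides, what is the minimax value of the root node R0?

C (MAX): max(11, -4, -14) = 11
D (MAX): max(3, -1, -15) = 3
E (MAX): max(13, -2, 16) = 16
A (MIN): min(11, 3, 16) = 3
F (MAX): max(19, 3) = 19
G (MAX): max(-14, 2) = 2
B (MIN): min(19, 2) = 2
R0 (MAX): max(3, 2) = 3

3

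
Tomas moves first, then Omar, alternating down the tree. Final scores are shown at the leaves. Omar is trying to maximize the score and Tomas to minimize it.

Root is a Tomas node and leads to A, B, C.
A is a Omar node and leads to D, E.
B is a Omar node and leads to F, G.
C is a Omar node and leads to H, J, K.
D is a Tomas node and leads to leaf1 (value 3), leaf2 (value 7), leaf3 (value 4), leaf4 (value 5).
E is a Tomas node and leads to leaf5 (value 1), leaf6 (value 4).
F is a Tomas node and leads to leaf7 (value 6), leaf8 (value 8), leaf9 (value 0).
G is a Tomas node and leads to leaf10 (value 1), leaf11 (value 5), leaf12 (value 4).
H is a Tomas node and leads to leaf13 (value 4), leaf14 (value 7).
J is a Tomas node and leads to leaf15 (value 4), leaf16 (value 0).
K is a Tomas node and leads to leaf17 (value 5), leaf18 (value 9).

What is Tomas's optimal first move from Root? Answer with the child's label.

B

D (Tomas): min(3, 7, 4, 5) = 3
E (Tomas): min(1, 4) = 1
A (Omar): max(3, 1) = 3
F (Tomas): min(6, 8, 0) = 0
G (Tomas): min(1, 5, 4) = 1
B (Omar): max(0, 1) = 1
H (Tomas): min(4, 7) = 4
J (Tomas): min(4, 0) = 0
K (Tomas): min(5, 9) = 5
C (Omar): max(4, 0, 5) = 5
Root (Tomas): min(3, 1, 5) = 1
Tomas at Root wants the lowest of {A=3, B=1, C=5}, so chooses B.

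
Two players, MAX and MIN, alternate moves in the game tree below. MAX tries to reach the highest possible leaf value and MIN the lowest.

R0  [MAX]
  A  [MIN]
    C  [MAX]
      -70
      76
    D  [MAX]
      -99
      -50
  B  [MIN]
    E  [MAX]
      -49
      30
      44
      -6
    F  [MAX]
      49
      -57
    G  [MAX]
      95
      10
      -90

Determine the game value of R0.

C (MAX): max(-70, 76) = 76
D (MAX): max(-99, -50) = -50
A (MIN): min(76, -50) = -50
E (MAX): max(-49, 30, 44, -6) = 44
F (MAX): max(49, -57) = 49
G (MAX): max(95, 10, -90) = 95
B (MIN): min(44, 49, 95) = 44
R0 (MAX): max(-50, 44) = 44

44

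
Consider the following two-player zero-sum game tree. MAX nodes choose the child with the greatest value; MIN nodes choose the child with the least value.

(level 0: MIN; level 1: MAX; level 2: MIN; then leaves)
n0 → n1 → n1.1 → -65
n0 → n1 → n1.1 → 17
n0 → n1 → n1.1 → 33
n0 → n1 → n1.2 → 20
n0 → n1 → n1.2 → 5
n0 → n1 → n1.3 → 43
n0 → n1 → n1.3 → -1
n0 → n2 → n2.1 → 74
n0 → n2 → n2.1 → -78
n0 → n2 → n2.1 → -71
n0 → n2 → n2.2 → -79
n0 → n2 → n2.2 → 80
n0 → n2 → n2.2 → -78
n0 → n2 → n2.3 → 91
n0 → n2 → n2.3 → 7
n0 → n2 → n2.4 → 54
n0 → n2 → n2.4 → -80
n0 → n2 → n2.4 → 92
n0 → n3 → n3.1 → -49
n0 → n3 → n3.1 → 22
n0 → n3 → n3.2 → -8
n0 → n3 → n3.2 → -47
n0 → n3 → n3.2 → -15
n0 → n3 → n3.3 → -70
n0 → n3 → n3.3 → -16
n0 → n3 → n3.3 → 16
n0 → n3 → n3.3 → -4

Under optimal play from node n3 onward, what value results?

n3.1 (MIN): min(-49, 22) = -49
n3.2 (MIN): min(-8, -47, -15) = -47
n3.3 (MIN): min(-70, -16, 16, -4) = -70
n3 (MAX): max(-49, -47, -70) = -47

-47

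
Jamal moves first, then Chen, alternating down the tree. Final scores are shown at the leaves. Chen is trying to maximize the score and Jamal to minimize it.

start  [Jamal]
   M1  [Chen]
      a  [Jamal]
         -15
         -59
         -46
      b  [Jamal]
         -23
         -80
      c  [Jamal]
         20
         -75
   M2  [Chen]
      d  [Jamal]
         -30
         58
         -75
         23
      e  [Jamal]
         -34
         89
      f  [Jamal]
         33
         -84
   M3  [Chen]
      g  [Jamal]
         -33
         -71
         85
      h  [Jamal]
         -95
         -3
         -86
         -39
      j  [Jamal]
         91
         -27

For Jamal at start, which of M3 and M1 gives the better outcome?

M1

g (Jamal): min(-33, -71, 85) = -71
h (Jamal): min(-95, -3, -86, -39) = -95
j (Jamal): min(91, -27) = -27
M3 (Chen): max(-71, -95, -27) = -27
a (Jamal): min(-15, -59, -46) = -59
b (Jamal): min(-23, -80) = -80
c (Jamal): min(20, -75) = -75
M1 (Chen): max(-59, -80, -75) = -59
Jamal prefers the lower value; M3=-27, M1=-59. M1 is better since -59 < -27.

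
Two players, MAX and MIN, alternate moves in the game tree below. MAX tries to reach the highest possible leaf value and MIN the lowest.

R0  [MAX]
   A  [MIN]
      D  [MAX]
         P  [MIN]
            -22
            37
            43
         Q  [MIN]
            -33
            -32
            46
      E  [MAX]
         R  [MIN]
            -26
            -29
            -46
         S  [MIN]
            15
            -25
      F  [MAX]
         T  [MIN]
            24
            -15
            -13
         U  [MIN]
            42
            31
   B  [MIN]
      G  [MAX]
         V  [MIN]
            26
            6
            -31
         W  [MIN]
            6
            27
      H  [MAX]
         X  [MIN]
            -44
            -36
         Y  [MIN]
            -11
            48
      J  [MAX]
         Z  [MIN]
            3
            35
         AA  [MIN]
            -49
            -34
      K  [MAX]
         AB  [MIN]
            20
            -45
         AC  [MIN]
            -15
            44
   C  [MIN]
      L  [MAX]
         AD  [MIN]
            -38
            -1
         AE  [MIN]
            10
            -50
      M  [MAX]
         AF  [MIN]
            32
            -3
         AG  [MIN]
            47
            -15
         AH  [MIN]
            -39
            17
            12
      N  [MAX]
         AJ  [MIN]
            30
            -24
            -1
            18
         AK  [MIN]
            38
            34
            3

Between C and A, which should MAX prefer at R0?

A

AD (MIN): min(-38, -1) = -38
AE (MIN): min(10, -50) = -50
L (MAX): max(-38, -50) = -38
AF (MIN): min(32, -3) = -3
AG (MIN): min(47, -15) = -15
AH (MIN): min(-39, 17, 12) = -39
M (MAX): max(-3, -15, -39) = -3
AJ (MIN): min(30, -24, -1, 18) = -24
AK (MIN): min(38, 34, 3) = 3
N (MAX): max(-24, 3) = 3
C (MIN): min(-38, -3, 3) = -38
P (MIN): min(-22, 37, 43) = -22
Q (MIN): min(-33, -32, 46) = -33
D (MAX): max(-22, -33) = -22
R (MIN): min(-26, -29, -46) = -46
S (MIN): min(15, -25) = -25
E (MAX): max(-46, -25) = -25
T (MIN): min(24, -15, -13) = -15
U (MIN): min(42, 31) = 31
F (MAX): max(-15, 31) = 31
A (MIN): min(-22, -25, 31) = -25
MAX prefers the higher value; C=-38, A=-25. A is better since -25 > -38.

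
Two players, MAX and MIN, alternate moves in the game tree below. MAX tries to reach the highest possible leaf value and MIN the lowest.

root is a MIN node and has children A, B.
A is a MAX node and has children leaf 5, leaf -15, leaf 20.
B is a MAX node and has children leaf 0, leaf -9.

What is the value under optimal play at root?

A (MAX): max(5, -15, 20) = 20
B (MAX): max(0, -9) = 0
root (MIN): min(20, 0) = 0

0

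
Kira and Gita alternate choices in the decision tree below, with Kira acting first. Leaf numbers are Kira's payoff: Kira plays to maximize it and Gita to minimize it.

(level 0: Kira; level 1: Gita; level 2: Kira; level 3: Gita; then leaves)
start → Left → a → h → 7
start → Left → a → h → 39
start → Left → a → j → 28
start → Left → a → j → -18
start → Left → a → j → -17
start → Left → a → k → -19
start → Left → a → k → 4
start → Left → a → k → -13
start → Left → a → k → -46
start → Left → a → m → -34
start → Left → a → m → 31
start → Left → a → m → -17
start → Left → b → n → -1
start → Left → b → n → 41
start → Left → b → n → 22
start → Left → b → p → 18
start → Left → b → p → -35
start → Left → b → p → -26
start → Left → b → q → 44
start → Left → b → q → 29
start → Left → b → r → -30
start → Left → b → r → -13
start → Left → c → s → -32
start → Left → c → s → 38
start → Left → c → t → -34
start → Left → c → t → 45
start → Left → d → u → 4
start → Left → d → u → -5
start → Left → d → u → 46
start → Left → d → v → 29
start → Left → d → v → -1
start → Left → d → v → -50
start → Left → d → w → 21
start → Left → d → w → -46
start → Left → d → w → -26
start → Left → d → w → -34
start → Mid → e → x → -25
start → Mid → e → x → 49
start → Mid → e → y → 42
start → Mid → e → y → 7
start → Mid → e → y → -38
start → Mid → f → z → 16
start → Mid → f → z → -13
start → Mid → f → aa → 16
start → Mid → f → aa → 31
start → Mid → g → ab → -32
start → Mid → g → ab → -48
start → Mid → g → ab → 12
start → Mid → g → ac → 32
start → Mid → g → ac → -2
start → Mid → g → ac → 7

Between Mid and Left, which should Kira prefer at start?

Mid

x (Gita): min(-25, 49) = -25
y (Gita): min(42, 7, -38) = -38
e (Kira): max(-25, -38) = -25
z (Gita): min(16, -13) = -13
aa (Gita): min(16, 31) = 16
f (Kira): max(-13, 16) = 16
ab (Gita): min(-32, -48, 12) = -48
ac (Gita): min(32, -2, 7) = -2
g (Kira): max(-48, -2) = -2
Mid (Gita): min(-25, 16, -2) = -25
h (Gita): min(7, 39) = 7
j (Gita): min(28, -18, -17) = -18
k (Gita): min(-19, 4, -13, -46) = -46
m (Gita): min(-34, 31, -17) = -34
a (Kira): max(7, -18, -46, -34) = 7
n (Gita): min(-1, 41, 22) = -1
p (Gita): min(18, -35, -26) = -35
q (Gita): min(44, 29) = 29
r (Gita): min(-30, -13) = -30
b (Kira): max(-1, -35, 29, -30) = 29
s (Gita): min(-32, 38) = -32
t (Gita): min(-34, 45) = -34
c (Kira): max(-32, -34) = -32
u (Gita): min(4, -5, 46) = -5
v (Gita): min(29, -1, -50) = -50
w (Gita): min(21, -46, -26, -34) = -46
d (Kira): max(-5, -50, -46) = -5
Left (Gita): min(7, 29, -32, -5) = -32
Kira prefers the higher value; Mid=-25, Left=-32. Mid is better since -25 > -32.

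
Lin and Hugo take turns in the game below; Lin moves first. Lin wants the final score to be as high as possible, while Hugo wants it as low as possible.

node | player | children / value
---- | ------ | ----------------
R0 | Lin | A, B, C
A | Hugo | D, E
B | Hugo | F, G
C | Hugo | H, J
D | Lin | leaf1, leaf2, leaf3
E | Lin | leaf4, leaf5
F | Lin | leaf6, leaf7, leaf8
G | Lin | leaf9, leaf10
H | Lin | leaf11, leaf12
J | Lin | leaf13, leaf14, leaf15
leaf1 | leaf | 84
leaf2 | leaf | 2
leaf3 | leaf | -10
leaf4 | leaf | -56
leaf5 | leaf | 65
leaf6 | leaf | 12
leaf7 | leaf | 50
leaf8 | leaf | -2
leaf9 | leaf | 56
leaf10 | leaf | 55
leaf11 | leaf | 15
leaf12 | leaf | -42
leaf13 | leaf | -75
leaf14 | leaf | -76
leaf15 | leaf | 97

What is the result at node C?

H (Lin): max(15, -42) = 15
J (Lin): max(-75, -76, 97) = 97
C (Hugo): min(15, 97) = 15

15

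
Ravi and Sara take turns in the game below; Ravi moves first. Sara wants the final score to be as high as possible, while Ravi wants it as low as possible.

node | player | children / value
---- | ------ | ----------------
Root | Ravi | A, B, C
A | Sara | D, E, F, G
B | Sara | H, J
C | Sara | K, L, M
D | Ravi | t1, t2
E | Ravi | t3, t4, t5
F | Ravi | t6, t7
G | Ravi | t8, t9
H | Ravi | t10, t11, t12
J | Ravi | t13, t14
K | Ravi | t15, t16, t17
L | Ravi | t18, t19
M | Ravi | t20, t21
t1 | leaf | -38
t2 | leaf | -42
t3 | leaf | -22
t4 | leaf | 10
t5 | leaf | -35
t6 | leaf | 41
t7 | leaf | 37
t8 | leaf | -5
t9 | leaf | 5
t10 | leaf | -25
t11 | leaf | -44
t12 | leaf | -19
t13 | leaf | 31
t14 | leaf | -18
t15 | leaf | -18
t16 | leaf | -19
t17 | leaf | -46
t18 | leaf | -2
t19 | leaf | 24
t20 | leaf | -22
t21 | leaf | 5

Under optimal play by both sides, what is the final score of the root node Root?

-18

D (Ravi): min(-38, -42) = -42
E (Ravi): min(-22, 10, -35) = -35
F (Ravi): min(41, 37) = 37
G (Ravi): min(-5, 5) = -5
A (Sara): max(-42, -35, 37, -5) = 37
H (Ravi): min(-25, -44, -19) = -44
J (Ravi): min(31, -18) = -18
B (Sara): max(-44, -18) = -18
K (Ravi): min(-18, -19, -46) = -46
L (Ravi): min(-2, 24) = -2
M (Ravi): min(-22, 5) = -22
C (Sara): max(-46, -2, -22) = -2
Root (Ravi): min(37, -18, -2) = -18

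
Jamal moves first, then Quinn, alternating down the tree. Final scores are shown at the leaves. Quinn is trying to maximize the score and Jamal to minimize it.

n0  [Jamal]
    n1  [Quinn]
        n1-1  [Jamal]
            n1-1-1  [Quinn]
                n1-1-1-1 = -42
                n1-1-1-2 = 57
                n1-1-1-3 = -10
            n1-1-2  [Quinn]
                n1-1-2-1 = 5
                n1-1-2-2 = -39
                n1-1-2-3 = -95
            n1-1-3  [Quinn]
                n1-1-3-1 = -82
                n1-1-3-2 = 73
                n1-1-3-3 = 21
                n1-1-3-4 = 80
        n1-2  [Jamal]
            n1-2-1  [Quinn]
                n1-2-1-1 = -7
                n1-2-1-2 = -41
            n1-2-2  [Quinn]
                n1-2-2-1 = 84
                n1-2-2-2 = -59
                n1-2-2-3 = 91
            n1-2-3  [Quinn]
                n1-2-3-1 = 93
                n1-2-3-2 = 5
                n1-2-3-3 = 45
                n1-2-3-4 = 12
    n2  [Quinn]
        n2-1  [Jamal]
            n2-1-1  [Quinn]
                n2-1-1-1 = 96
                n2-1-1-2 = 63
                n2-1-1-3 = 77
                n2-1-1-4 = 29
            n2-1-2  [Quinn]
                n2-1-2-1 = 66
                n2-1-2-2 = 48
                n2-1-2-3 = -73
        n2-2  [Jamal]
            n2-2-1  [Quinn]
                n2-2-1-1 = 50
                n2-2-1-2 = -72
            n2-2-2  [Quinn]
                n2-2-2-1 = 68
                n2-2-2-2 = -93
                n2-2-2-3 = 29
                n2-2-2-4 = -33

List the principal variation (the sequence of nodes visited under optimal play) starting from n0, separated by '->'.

n0 -> n1 -> n1-1 -> n1-1-2 -> n1-1-2-1

n1-1-1 (Quinn): max(-42, 57, -10) = 57
n1-1-2 (Quinn): max(5, -39, -95) = 5
n1-1-3 (Quinn): max(-82, 73, 21, 80) = 80
n1-1 (Jamal): min(57, 5, 80) = 5
n1-2-1 (Quinn): max(-7, -41) = -7
n1-2-2 (Quinn): max(84, -59, 91) = 91
n1-2-3 (Quinn): max(93, 5, 45, 12) = 93
n1-2 (Jamal): min(-7, 91, 93) = -7
n1 (Quinn): max(5, -7) = 5
n2-1-1 (Quinn): max(96, 63, 77, 29) = 96
n2-1-2 (Quinn): max(66, 48, -73) = 66
n2-1 (Jamal): min(96, 66) = 66
n2-2-1 (Quinn): max(50, -72) = 50
n2-2-2 (Quinn): max(68, -93, 29, -33) = 68
n2-2 (Jamal): min(50, 68) = 50
n2 (Quinn): max(66, 50) = 66
n0 (Jamal): min(5, 66) = 5
At n0, Jamal picks n1 (lowest: 5).
At n1, Quinn picks n1-1 (highest: 5).
At n1-1, Jamal picks n1-1-2 (lowest: 5).
At n1-1-2, Quinn picks n1-1-2-1 (highest: 5).
Terminal value 5.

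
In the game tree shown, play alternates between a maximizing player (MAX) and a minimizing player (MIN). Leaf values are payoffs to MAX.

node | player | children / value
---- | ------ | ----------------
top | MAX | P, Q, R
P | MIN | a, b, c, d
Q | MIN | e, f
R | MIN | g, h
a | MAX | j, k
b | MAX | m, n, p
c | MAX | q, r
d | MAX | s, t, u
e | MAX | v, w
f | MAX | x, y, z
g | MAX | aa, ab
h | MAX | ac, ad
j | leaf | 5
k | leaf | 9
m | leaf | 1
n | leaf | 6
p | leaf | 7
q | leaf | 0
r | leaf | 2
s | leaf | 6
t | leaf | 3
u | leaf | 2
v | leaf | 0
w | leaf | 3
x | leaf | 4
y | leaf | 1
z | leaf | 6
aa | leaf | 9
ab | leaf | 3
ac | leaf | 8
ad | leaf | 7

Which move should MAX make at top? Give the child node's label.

a (MAX): max(5, 9) = 9
b (MAX): max(1, 6, 7) = 7
c (MAX): max(0, 2) = 2
d (MAX): max(6, 3, 2) = 6
P (MIN): min(9, 7, 2, 6) = 2
e (MAX): max(0, 3) = 3
f (MAX): max(4, 1, 6) = 6
Q (MIN): min(3, 6) = 3
g (MAX): max(9, 3) = 9
h (MAX): max(8, 7) = 8
R (MIN): min(9, 8) = 8
top (MAX): max(2, 3, 8) = 8
MAX at top wants the highest of {P=2, Q=3, R=8}, so chooses R.

R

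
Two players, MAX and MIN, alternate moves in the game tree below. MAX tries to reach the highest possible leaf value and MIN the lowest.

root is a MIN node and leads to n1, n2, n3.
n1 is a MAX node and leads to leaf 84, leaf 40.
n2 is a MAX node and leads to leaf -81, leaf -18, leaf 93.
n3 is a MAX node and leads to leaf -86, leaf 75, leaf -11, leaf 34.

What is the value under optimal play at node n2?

93

n2 (MAX): max(-81, -18, 93) = 93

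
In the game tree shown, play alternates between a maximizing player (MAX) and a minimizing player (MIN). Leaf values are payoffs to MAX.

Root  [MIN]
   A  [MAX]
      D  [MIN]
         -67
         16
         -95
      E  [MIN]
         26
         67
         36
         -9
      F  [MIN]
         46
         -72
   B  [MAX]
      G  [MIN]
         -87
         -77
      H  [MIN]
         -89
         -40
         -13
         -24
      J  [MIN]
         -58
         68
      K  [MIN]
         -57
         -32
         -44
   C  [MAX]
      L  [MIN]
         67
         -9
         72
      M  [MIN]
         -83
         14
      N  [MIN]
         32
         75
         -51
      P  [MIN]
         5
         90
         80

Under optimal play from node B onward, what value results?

-57

G (MIN): min(-87, -77) = -87
H (MIN): min(-89, -40, -13, -24) = -89
J (MIN): min(-58, 68) = -58
K (MIN): min(-57, -32, -44) = -57
B (MAX): max(-87, -89, -58, -57) = -57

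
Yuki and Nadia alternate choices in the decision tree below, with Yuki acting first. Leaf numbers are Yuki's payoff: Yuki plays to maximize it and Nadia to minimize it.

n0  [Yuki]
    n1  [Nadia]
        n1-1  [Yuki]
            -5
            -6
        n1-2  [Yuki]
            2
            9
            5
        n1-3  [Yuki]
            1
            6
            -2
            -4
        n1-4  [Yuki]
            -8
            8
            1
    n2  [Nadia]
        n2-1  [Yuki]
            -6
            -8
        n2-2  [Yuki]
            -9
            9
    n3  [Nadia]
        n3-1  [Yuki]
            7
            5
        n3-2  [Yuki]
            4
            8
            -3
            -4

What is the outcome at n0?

7

n1-1 (Yuki): max(-5, -6) = -5
n1-2 (Yuki): max(2, 9, 5) = 9
n1-3 (Yuki): max(1, 6, -2, -4) = 6
n1-4 (Yuki): max(-8, 8, 1) = 8
n1 (Nadia): min(-5, 9, 6, 8) = -5
n2-1 (Yuki): max(-6, -8) = -6
n2-2 (Yuki): max(-9, 9) = 9
n2 (Nadia): min(-6, 9) = -6
n3-1 (Yuki): max(7, 5) = 7
n3-2 (Yuki): max(4, 8, -3, -4) = 8
n3 (Nadia): min(7, 8) = 7
n0 (Yuki): max(-5, -6, 7) = 7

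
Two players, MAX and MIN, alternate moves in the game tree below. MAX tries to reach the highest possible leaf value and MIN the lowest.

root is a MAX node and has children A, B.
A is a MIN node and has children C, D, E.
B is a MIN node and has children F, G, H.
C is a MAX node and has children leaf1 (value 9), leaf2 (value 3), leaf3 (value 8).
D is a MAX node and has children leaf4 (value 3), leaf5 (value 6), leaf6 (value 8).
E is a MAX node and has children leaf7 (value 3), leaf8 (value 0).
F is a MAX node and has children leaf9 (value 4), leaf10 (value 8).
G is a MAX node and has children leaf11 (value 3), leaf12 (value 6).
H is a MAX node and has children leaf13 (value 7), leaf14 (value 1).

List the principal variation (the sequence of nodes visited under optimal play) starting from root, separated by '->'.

root -> B -> G -> leaf12

C (MAX): max(9, 3, 8) = 9
D (MAX): max(3, 6, 8) = 8
E (MAX): max(3, 0) = 3
A (MIN): min(9, 8, 3) = 3
F (MAX): max(4, 8) = 8
G (MAX): max(3, 6) = 6
H (MAX): max(7, 1) = 7
B (MIN): min(8, 6, 7) = 6
root (MAX): max(3, 6) = 6
At root, MAX picks B (highest: 6).
At B, MIN picks G (lowest: 6).
At G, MAX picks leaf12 (highest: 6).
Terminal value 6.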